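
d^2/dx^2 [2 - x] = 0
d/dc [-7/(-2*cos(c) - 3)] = 14*sin(c)/(2*cos(c) + 3)^2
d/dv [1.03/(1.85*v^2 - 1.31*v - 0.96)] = (1.3493 - 3.811*v)/(-1.85*v^2 + 1.31*v + 0.96)^2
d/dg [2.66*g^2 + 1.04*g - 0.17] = 5.32*g + 1.04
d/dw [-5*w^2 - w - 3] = -10*w - 1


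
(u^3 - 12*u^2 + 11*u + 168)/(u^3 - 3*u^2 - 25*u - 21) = (u - 8)/(u + 1)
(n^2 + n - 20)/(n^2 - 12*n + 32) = (n + 5)/(n - 8)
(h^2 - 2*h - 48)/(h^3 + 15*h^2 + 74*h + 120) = (h - 8)/(h^2 + 9*h + 20)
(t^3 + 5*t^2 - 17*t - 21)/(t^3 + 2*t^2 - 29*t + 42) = (t + 1)/(t - 2)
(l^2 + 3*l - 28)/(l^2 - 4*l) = (l + 7)/l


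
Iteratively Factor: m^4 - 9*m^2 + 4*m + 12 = (m - 2)*(m^3 + 2*m^2 - 5*m - 6) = (m - 2)*(m + 1)*(m^2 + m - 6) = (m - 2)*(m + 1)*(m + 3)*(m - 2)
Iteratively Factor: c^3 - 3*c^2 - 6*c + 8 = (c + 2)*(c^2 - 5*c + 4) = (c - 4)*(c + 2)*(c - 1)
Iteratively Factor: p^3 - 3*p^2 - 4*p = (p - 4)*(p^2 + p) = p*(p - 4)*(p + 1)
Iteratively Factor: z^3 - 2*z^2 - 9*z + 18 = (z - 2)*(z^2 - 9) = (z - 3)*(z - 2)*(z + 3)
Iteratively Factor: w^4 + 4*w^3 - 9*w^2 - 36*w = (w + 3)*(w^3 + w^2 - 12*w) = (w + 3)*(w + 4)*(w^2 - 3*w) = w*(w + 3)*(w + 4)*(w - 3)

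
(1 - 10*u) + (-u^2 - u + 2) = -u^2 - 11*u + 3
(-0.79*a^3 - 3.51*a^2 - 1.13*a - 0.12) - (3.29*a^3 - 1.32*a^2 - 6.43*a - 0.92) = -4.08*a^3 - 2.19*a^2 + 5.3*a + 0.8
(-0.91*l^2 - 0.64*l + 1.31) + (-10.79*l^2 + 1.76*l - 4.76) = -11.7*l^2 + 1.12*l - 3.45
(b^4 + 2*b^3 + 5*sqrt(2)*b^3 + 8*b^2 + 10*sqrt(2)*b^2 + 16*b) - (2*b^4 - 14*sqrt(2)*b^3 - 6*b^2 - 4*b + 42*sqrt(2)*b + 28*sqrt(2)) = -b^4 + 2*b^3 + 19*sqrt(2)*b^3 + 14*b^2 + 10*sqrt(2)*b^2 - 42*sqrt(2)*b + 20*b - 28*sqrt(2)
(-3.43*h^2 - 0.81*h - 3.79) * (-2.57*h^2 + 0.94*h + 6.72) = 8.8151*h^4 - 1.1425*h^3 - 14.0707*h^2 - 9.0058*h - 25.4688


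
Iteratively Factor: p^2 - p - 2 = (p + 1)*(p - 2)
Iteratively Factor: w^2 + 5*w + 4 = (w + 1)*(w + 4)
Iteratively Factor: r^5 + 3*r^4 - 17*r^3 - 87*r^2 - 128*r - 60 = (r + 2)*(r^4 + r^3 - 19*r^2 - 49*r - 30) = (r + 2)^2*(r^3 - r^2 - 17*r - 15) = (r - 5)*(r + 2)^2*(r^2 + 4*r + 3) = (r - 5)*(r + 1)*(r + 2)^2*(r + 3)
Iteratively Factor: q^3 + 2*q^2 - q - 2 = (q - 1)*(q^2 + 3*q + 2) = (q - 1)*(q + 1)*(q + 2)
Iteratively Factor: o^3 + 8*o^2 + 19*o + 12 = (o + 1)*(o^2 + 7*o + 12) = (o + 1)*(o + 3)*(o + 4)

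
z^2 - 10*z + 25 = (z - 5)^2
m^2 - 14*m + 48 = (m - 8)*(m - 6)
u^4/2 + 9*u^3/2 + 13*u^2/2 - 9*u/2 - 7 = (u/2 + 1)*(u - 1)*(u + 1)*(u + 7)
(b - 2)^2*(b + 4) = b^3 - 12*b + 16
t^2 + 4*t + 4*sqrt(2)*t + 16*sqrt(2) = (t + 4)*(t + 4*sqrt(2))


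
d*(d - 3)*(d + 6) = d^3 + 3*d^2 - 18*d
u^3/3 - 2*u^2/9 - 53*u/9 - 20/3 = (u/3 + 1)*(u - 5)*(u + 4/3)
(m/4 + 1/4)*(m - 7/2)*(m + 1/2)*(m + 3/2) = m^4/4 - m^3/8 - 31*m^2/16 - 71*m/32 - 21/32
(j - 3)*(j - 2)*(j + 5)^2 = j^4 + 5*j^3 - 19*j^2 - 65*j + 150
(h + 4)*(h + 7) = h^2 + 11*h + 28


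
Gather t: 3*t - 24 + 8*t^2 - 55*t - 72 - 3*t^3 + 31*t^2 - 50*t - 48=-3*t^3 + 39*t^2 - 102*t - 144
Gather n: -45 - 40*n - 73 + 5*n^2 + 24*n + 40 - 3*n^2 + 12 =2*n^2 - 16*n - 66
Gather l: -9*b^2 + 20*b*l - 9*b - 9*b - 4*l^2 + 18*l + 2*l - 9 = -9*b^2 - 18*b - 4*l^2 + l*(20*b + 20) - 9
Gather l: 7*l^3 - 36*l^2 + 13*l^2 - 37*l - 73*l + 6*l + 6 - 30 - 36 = 7*l^3 - 23*l^2 - 104*l - 60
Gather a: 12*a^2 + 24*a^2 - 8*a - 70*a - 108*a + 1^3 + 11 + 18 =36*a^2 - 186*a + 30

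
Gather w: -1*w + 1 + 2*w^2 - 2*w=2*w^2 - 3*w + 1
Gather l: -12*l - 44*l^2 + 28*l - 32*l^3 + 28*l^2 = -32*l^3 - 16*l^2 + 16*l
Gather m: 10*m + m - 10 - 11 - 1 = 11*m - 22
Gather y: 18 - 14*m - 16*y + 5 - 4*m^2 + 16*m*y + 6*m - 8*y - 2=-4*m^2 - 8*m + y*(16*m - 24) + 21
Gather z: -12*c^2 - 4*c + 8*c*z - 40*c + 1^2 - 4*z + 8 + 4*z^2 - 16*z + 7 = -12*c^2 - 44*c + 4*z^2 + z*(8*c - 20) + 16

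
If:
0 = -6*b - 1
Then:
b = -1/6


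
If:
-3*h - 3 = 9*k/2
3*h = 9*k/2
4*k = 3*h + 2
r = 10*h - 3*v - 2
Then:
No Solution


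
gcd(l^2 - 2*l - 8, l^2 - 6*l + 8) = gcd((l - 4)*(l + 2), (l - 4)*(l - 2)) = l - 4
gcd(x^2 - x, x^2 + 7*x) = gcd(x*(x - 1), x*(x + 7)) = x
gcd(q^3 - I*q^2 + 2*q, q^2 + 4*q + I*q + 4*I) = q + I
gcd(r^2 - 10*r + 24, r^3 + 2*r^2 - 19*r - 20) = r - 4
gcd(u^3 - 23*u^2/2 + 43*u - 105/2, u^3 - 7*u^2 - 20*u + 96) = u - 3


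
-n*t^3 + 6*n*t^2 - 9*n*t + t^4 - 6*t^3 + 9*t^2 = t*(-n + t)*(t - 3)^2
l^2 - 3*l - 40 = (l - 8)*(l + 5)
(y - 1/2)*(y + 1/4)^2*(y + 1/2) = y^4 + y^3/2 - 3*y^2/16 - y/8 - 1/64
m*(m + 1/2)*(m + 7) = m^3 + 15*m^2/2 + 7*m/2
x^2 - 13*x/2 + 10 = (x - 4)*(x - 5/2)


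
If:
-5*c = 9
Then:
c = -9/5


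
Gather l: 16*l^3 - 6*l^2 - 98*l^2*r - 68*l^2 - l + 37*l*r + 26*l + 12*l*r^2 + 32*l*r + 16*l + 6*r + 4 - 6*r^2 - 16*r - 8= 16*l^3 + l^2*(-98*r - 74) + l*(12*r^2 + 69*r + 41) - 6*r^2 - 10*r - 4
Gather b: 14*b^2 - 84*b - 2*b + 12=14*b^2 - 86*b + 12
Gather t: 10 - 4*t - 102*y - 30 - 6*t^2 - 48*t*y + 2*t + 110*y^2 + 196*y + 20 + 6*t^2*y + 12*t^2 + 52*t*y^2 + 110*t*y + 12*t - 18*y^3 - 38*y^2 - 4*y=t^2*(6*y + 6) + t*(52*y^2 + 62*y + 10) - 18*y^3 + 72*y^2 + 90*y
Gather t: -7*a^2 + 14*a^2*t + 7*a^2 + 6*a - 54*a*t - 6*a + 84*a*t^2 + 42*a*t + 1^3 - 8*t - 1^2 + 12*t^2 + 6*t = t^2*(84*a + 12) + t*(14*a^2 - 12*a - 2)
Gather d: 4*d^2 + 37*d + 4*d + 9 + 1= 4*d^2 + 41*d + 10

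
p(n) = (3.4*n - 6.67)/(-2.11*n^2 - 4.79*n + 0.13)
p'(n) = (3.4*n - 6.67)*(4.22*n + 4.79)/(-2.11*n^2 - 4.79*n + 0.13)^2 + 3.4/(-2.11*n^2 - 4.79*n + 0.13) = (7.174*n^2 - 28.1474*n - 31.5073)/(4.4521*n^4 + 20.2138*n^3 + 22.3955*n^2 - 1.2454*n + 0.0169)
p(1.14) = 0.35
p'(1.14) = -0.83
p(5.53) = -0.13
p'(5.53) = 0.00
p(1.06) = 0.42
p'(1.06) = -0.99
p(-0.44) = -4.46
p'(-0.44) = -5.30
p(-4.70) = 0.95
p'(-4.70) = 0.45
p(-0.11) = -11.16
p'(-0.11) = -71.05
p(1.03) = 0.45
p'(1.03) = -1.07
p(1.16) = 0.33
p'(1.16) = -0.80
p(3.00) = -0.11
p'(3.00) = -0.05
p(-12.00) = 0.19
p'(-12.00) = 0.02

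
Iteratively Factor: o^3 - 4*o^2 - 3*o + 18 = (o - 3)*(o^2 - o - 6) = (o - 3)^2*(o + 2)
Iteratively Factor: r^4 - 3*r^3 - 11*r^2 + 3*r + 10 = (r + 2)*(r^3 - 5*r^2 - r + 5) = (r - 1)*(r + 2)*(r^2 - 4*r - 5) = (r - 1)*(r + 1)*(r + 2)*(r - 5)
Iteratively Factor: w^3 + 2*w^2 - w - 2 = (w - 1)*(w^2 + 3*w + 2) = (w - 1)*(w + 1)*(w + 2)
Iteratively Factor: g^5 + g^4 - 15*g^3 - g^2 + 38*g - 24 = (g - 1)*(g^4 + 2*g^3 - 13*g^2 - 14*g + 24) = (g - 1)^2*(g^3 + 3*g^2 - 10*g - 24) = (g - 1)^2*(g + 2)*(g^2 + g - 12) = (g - 3)*(g - 1)^2*(g + 2)*(g + 4)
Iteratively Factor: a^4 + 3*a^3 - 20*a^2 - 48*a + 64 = (a - 1)*(a^3 + 4*a^2 - 16*a - 64) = (a - 4)*(a - 1)*(a^2 + 8*a + 16) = (a - 4)*(a - 1)*(a + 4)*(a + 4)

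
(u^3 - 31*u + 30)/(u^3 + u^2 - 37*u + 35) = (u + 6)/(u + 7)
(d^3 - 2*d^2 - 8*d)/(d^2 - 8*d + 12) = d*(d^2 - 2*d - 8)/(d^2 - 8*d + 12)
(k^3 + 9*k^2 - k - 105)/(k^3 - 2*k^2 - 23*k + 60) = (k + 7)/(k - 4)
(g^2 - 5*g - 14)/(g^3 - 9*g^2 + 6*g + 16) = (g^2 - 5*g - 14)/(g^3 - 9*g^2 + 6*g + 16)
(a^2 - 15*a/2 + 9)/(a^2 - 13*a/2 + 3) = (2*a - 3)/(2*a - 1)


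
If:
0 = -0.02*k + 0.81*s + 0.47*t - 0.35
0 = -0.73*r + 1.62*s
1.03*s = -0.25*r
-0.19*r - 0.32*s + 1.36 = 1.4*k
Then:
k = 0.97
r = 0.00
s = 0.00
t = 0.79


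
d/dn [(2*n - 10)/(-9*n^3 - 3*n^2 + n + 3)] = 2*(-9*n^3 - 3*n^2 + n + (n - 5)*(27*n^2 + 6*n - 1) + 3)/(9*n^3 + 3*n^2 - n - 3)^2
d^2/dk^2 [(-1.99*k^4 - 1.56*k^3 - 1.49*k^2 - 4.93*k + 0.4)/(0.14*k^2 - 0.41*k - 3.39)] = (-0.078008*k^6 + 0.685356*k^5 + 3.65961*k^4 - 46.623948*k^3 - 291.636696*k^2 - 121.742484*k - 20.027884)/(0.002744*k^6 - 0.024108*k^5 - 0.12873*k^4 + 1.098595*k^3 + 3.117105*k^2 - 14.135283*k - 38.958219)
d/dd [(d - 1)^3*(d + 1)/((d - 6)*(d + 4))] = 2*(d^5 - 4*d^4 - 44*d^3 + 71*d^2 + d - 25)/(d^4 - 4*d^3 - 44*d^2 + 96*d + 576)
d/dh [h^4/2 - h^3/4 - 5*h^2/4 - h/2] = 2*h^3 - 3*h^2/4 - 5*h/2 - 1/2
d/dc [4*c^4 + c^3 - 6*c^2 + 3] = c*(16*c^2 + 3*c - 12)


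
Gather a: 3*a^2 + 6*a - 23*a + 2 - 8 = 3*a^2 - 17*a - 6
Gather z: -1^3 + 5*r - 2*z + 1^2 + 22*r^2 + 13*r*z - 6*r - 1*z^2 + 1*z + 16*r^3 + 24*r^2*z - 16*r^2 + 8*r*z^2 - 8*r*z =16*r^3 + 6*r^2 - r + z^2*(8*r - 1) + z*(24*r^2 + 5*r - 1)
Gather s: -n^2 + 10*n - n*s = -n^2 - n*s + 10*n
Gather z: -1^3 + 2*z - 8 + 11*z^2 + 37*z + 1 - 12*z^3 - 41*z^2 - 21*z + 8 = -12*z^3 - 30*z^2 + 18*z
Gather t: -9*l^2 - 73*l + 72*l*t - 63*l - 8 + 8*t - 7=-9*l^2 - 136*l + t*(72*l + 8) - 15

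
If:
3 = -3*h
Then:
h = -1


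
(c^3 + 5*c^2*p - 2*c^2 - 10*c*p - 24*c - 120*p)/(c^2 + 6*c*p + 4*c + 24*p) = (c^2 + 5*c*p - 6*c - 30*p)/(c + 6*p)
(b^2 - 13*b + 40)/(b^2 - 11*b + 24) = (b - 5)/(b - 3)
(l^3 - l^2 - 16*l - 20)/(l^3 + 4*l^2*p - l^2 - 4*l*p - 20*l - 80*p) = (l^2 + 4*l + 4)/(l^2 + 4*l*p + 4*l + 16*p)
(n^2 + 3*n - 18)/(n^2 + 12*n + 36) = (n - 3)/(n + 6)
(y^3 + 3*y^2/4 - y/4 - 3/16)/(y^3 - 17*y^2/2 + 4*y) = (8*y^2 + 10*y + 3)/(8*y*(y - 8))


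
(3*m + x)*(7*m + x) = 21*m^2 + 10*m*x + x^2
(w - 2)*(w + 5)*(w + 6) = w^3 + 9*w^2 + 8*w - 60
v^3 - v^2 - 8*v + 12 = (v - 2)^2*(v + 3)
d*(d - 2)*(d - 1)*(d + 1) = d^4 - 2*d^3 - d^2 + 2*d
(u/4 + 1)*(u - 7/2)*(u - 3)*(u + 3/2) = u^4/4 - u^3/4 - 77*u^2/16 + 75*u/16 + 63/4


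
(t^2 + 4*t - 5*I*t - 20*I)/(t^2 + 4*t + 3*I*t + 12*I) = (t - 5*I)/(t + 3*I)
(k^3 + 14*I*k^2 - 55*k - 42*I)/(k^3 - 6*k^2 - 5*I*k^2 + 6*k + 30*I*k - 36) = (k^2 + 13*I*k - 42)/(k^2 - 6*k*(1 + I) + 36*I)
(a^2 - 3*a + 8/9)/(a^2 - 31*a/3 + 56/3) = (9*a^2 - 27*a + 8)/(3*(3*a^2 - 31*a + 56))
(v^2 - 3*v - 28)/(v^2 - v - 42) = (v + 4)/(v + 6)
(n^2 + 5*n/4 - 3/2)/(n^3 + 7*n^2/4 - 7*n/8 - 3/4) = 2/(2*n + 1)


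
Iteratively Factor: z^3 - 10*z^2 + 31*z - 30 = (z - 2)*(z^2 - 8*z + 15) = (z - 3)*(z - 2)*(z - 5)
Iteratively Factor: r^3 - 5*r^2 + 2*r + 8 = (r + 1)*(r^2 - 6*r + 8) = (r - 4)*(r + 1)*(r - 2)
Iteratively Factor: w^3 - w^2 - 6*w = (w - 3)*(w^2 + 2*w) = w*(w - 3)*(w + 2)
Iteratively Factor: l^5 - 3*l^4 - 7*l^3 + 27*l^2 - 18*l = (l)*(l^4 - 3*l^3 - 7*l^2 + 27*l - 18) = l*(l - 3)*(l^3 - 7*l + 6) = l*(l - 3)*(l - 1)*(l^2 + l - 6) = l*(l - 3)*(l - 2)*(l - 1)*(l + 3)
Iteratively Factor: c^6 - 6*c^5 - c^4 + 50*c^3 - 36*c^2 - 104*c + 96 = (c - 3)*(c^5 - 3*c^4 - 10*c^3 + 20*c^2 + 24*c - 32) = (c - 3)*(c - 2)*(c^4 - c^3 - 12*c^2 - 4*c + 16) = (c - 4)*(c - 3)*(c - 2)*(c^3 + 3*c^2 - 4) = (c - 4)*(c - 3)*(c - 2)*(c + 2)*(c^2 + c - 2) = (c - 4)*(c - 3)*(c - 2)*(c - 1)*(c + 2)*(c + 2)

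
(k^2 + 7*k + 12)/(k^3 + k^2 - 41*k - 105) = (k + 4)/(k^2 - 2*k - 35)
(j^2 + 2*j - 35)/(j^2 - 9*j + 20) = (j + 7)/(j - 4)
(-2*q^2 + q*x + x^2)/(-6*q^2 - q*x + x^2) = (-q + x)/(-3*q + x)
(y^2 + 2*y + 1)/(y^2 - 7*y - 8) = (y + 1)/(y - 8)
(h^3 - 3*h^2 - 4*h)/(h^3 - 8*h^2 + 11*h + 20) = h/(h - 5)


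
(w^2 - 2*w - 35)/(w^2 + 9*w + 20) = (w - 7)/(w + 4)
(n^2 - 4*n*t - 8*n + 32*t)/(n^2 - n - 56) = (n - 4*t)/(n + 7)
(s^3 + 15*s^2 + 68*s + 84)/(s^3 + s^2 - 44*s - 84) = (s + 7)/(s - 7)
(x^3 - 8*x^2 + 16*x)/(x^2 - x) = (x^2 - 8*x + 16)/(x - 1)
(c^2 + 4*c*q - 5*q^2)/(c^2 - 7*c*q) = (c^2 + 4*c*q - 5*q^2)/(c*(c - 7*q))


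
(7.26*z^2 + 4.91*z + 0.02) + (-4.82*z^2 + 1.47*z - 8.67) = 2.44*z^2 + 6.38*z - 8.65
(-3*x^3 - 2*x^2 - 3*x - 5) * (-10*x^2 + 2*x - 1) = 30*x^5 + 14*x^4 + 29*x^3 + 46*x^2 - 7*x + 5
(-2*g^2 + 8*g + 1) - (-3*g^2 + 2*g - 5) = g^2 + 6*g + 6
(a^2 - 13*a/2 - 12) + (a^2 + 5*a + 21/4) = 2*a^2 - 3*a/2 - 27/4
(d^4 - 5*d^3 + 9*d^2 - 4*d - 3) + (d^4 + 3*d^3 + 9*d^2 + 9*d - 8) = 2*d^4 - 2*d^3 + 18*d^2 + 5*d - 11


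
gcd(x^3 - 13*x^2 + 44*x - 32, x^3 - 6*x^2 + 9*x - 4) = x^2 - 5*x + 4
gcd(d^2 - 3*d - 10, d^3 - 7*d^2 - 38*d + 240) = d - 5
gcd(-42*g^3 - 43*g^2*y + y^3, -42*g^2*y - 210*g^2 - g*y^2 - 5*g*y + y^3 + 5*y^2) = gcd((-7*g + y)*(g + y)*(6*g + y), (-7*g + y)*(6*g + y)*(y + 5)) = -42*g^2 - g*y + y^2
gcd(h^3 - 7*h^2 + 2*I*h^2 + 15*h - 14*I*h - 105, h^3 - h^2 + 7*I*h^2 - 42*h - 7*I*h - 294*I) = h - 7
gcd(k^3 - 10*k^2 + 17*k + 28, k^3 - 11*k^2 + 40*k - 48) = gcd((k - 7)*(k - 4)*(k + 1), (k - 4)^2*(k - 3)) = k - 4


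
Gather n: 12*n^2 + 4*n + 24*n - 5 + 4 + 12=12*n^2 + 28*n + 11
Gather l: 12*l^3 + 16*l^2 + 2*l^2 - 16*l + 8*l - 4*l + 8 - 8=12*l^3 + 18*l^2 - 12*l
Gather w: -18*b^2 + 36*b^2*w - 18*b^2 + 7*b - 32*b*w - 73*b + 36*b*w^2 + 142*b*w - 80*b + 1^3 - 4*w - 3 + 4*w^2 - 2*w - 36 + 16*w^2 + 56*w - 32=-36*b^2 - 146*b + w^2*(36*b + 20) + w*(36*b^2 + 110*b + 50) - 70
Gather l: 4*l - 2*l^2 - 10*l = -2*l^2 - 6*l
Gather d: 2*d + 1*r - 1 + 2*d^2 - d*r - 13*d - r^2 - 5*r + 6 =2*d^2 + d*(-r - 11) - r^2 - 4*r + 5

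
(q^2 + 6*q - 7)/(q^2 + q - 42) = (q - 1)/(q - 6)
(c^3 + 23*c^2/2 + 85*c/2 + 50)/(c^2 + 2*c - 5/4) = 2*(c^2 + 9*c + 20)/(2*c - 1)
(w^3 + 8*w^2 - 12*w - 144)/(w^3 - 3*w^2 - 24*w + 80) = (w^2 + 12*w + 36)/(w^2 + w - 20)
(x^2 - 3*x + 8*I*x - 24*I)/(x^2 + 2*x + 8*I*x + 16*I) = (x - 3)/(x + 2)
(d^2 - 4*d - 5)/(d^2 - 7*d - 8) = (d - 5)/(d - 8)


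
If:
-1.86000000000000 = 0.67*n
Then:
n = -2.78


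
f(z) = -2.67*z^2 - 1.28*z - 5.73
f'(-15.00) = 78.82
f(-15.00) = -587.28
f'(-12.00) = 62.80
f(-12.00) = -374.85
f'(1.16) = -7.47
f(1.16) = -10.81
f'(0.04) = -1.49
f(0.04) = -5.79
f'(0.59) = -4.43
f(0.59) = -7.41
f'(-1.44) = 6.41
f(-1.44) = -9.42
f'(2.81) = -16.29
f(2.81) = -30.41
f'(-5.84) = 29.91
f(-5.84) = -89.32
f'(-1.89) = 8.81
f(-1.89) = -12.85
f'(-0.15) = -0.48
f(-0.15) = -5.60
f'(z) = -5.34*z - 1.28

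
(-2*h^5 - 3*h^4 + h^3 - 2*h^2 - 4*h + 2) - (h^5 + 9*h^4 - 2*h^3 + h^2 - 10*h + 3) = -3*h^5 - 12*h^4 + 3*h^3 - 3*h^2 + 6*h - 1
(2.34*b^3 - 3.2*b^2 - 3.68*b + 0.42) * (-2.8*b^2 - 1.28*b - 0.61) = -6.552*b^5 + 5.9648*b^4 + 12.9726*b^3 + 5.4864*b^2 + 1.7072*b - 0.2562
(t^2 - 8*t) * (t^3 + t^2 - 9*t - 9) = t^5 - 7*t^4 - 17*t^3 + 63*t^2 + 72*t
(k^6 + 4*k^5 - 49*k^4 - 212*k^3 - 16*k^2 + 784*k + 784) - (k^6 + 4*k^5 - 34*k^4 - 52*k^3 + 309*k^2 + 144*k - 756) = -15*k^4 - 160*k^3 - 325*k^2 + 640*k + 1540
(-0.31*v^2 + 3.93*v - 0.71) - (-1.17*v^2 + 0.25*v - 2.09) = 0.86*v^2 + 3.68*v + 1.38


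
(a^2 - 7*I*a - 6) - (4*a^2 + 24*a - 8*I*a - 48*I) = -3*a^2 - 24*a + I*a - 6 + 48*I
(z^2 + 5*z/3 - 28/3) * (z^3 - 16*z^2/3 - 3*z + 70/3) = z^5 - 11*z^4/3 - 191*z^3/9 + 613*z^2/9 + 602*z/9 - 1960/9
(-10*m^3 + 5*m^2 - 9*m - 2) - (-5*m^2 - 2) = -10*m^3 + 10*m^2 - 9*m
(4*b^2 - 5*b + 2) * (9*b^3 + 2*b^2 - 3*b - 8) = 36*b^5 - 37*b^4 - 4*b^3 - 13*b^2 + 34*b - 16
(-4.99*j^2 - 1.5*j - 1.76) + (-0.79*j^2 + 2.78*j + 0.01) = -5.78*j^2 + 1.28*j - 1.75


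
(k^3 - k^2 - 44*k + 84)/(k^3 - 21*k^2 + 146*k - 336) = (k^2 + 5*k - 14)/(k^2 - 15*k + 56)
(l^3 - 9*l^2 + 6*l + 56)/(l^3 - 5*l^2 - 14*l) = (l - 4)/l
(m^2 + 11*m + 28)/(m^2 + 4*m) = (m + 7)/m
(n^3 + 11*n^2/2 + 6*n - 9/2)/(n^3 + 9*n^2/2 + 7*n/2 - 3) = (n + 3)/(n + 2)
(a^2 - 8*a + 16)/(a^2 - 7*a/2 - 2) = 2*(a - 4)/(2*a + 1)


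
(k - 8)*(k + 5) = k^2 - 3*k - 40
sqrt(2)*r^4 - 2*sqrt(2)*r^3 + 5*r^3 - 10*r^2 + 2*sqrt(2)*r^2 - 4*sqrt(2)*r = r*(r - 2)*(r + 2*sqrt(2))*(sqrt(2)*r + 1)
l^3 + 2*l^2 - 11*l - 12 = (l - 3)*(l + 1)*(l + 4)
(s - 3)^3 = s^3 - 9*s^2 + 27*s - 27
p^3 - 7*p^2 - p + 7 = (p - 7)*(p - 1)*(p + 1)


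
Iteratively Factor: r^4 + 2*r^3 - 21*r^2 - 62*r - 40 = (r - 5)*(r^3 + 7*r^2 + 14*r + 8) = (r - 5)*(r + 1)*(r^2 + 6*r + 8) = (r - 5)*(r + 1)*(r + 4)*(r + 2)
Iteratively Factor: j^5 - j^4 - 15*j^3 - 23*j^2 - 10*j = (j)*(j^4 - j^3 - 15*j^2 - 23*j - 10) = j*(j + 2)*(j^3 - 3*j^2 - 9*j - 5) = j*(j + 1)*(j + 2)*(j^2 - 4*j - 5) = j*(j - 5)*(j + 1)*(j + 2)*(j + 1)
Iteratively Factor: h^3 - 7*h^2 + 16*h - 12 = (h - 2)*(h^2 - 5*h + 6) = (h - 2)^2*(h - 3)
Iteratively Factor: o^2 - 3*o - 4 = (o + 1)*(o - 4)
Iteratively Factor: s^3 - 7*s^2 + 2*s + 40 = (s - 5)*(s^2 - 2*s - 8) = (s - 5)*(s + 2)*(s - 4)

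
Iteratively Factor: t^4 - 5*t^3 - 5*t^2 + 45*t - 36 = (t - 1)*(t^3 - 4*t^2 - 9*t + 36) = (t - 1)*(t + 3)*(t^2 - 7*t + 12) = (t - 3)*(t - 1)*(t + 3)*(t - 4)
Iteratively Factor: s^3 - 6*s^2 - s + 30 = (s - 5)*(s^2 - s - 6) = (s - 5)*(s - 3)*(s + 2)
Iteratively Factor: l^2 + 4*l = (l + 4)*(l)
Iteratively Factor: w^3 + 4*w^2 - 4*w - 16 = (w - 2)*(w^2 + 6*w + 8) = (w - 2)*(w + 2)*(w + 4)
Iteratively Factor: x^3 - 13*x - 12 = (x - 4)*(x^2 + 4*x + 3) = (x - 4)*(x + 1)*(x + 3)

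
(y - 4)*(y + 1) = y^2 - 3*y - 4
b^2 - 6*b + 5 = (b - 5)*(b - 1)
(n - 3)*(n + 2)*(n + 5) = n^3 + 4*n^2 - 11*n - 30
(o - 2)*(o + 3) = o^2 + o - 6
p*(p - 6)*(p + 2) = p^3 - 4*p^2 - 12*p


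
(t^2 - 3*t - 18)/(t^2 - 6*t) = (t + 3)/t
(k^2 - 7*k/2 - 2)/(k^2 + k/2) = (k - 4)/k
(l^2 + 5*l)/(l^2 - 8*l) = (l + 5)/(l - 8)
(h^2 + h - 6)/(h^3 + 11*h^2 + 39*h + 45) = (h - 2)/(h^2 + 8*h + 15)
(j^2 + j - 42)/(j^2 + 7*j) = (j - 6)/j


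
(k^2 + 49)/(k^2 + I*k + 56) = (k + 7*I)/(k + 8*I)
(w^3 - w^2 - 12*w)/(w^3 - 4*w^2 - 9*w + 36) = w/(w - 3)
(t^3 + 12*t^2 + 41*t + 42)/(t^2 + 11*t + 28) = (t^2 + 5*t + 6)/(t + 4)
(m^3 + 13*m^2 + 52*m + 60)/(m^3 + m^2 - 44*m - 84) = (m + 5)/(m - 7)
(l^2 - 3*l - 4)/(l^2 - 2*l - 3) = (l - 4)/(l - 3)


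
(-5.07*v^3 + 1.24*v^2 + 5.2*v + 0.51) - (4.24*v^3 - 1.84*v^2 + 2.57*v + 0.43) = -9.31*v^3 + 3.08*v^2 + 2.63*v + 0.08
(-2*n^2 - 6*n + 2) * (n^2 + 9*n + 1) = -2*n^4 - 24*n^3 - 54*n^2 + 12*n + 2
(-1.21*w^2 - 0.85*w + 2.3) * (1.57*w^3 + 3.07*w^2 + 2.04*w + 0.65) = -1.8997*w^5 - 5.0492*w^4 - 1.4669*w^3 + 4.5405*w^2 + 4.1395*w + 1.495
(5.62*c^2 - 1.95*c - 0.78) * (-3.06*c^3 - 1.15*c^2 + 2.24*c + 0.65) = -17.1972*c^5 - 0.496*c^4 + 17.2181*c^3 + 0.181999999999999*c^2 - 3.0147*c - 0.507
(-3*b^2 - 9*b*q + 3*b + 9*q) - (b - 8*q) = -3*b^2 - 9*b*q + 2*b + 17*q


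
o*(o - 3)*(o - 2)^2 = o^4 - 7*o^3 + 16*o^2 - 12*o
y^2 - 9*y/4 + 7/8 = (y - 7/4)*(y - 1/2)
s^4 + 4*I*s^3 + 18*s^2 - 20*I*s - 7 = (s - I)^3*(s + 7*I)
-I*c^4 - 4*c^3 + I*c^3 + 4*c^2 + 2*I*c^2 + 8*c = c*(c - 2)*(c - 4*I)*(-I*c - I)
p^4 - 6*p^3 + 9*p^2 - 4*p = p*(p - 4)*(p - 1)^2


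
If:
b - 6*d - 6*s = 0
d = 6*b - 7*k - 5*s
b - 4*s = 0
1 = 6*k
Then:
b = 7/29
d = -7/348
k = 1/6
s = 7/116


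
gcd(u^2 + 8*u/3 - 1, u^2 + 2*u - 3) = u + 3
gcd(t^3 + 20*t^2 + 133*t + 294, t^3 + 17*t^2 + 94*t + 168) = t^2 + 13*t + 42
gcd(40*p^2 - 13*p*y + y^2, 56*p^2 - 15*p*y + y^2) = -8*p + y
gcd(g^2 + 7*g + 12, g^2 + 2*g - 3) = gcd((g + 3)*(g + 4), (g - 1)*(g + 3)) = g + 3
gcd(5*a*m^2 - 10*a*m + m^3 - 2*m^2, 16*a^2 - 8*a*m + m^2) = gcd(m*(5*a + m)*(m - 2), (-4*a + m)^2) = 1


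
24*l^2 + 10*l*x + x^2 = (4*l + x)*(6*l + x)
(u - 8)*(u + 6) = u^2 - 2*u - 48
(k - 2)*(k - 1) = k^2 - 3*k + 2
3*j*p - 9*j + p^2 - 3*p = (3*j + p)*(p - 3)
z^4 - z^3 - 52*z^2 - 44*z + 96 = (z - 8)*(z - 1)*(z + 2)*(z + 6)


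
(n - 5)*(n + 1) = n^2 - 4*n - 5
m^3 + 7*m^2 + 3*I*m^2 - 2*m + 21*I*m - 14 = (m + 7)*(m + I)*(m + 2*I)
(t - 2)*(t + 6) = t^2 + 4*t - 12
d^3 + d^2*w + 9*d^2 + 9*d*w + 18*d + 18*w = (d + 3)*(d + 6)*(d + w)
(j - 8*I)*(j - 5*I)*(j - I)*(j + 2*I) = j^4 - 12*I*j^3 - 25*j^2 - 66*I*j - 80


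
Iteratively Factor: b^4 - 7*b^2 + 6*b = (b - 2)*(b^3 + 2*b^2 - 3*b) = (b - 2)*(b + 3)*(b^2 - b) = (b - 2)*(b - 1)*(b + 3)*(b)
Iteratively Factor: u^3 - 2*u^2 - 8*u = (u - 4)*(u^2 + 2*u) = (u - 4)*(u + 2)*(u)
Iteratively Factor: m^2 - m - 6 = (m - 3)*(m + 2)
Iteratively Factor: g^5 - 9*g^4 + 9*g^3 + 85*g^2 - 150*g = (g + 3)*(g^4 - 12*g^3 + 45*g^2 - 50*g) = (g - 5)*(g + 3)*(g^3 - 7*g^2 + 10*g) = (g - 5)^2*(g + 3)*(g^2 - 2*g) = (g - 5)^2*(g - 2)*(g + 3)*(g)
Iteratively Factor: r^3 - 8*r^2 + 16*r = (r - 4)*(r^2 - 4*r) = r*(r - 4)*(r - 4)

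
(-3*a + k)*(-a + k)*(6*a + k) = 18*a^3 - 21*a^2*k + 2*a*k^2 + k^3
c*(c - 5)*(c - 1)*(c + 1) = c^4 - 5*c^3 - c^2 + 5*c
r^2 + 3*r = r*(r + 3)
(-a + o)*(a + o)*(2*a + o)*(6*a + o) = -12*a^4 - 8*a^3*o + 11*a^2*o^2 + 8*a*o^3 + o^4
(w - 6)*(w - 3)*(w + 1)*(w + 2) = w^4 - 6*w^3 - 7*w^2 + 36*w + 36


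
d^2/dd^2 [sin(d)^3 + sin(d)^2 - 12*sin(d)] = -9*sin(d)^3 - 4*sin(d)^2 + 18*sin(d) + 2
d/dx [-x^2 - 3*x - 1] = -2*x - 3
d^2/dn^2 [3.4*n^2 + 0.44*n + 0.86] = 6.80000000000000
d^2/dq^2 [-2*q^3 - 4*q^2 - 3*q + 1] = -12*q - 8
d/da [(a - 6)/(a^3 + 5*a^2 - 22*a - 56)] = (a^3 + 5*a^2 - 22*a - (a - 6)*(3*a^2 + 10*a - 22) - 56)/(a^3 + 5*a^2 - 22*a - 56)^2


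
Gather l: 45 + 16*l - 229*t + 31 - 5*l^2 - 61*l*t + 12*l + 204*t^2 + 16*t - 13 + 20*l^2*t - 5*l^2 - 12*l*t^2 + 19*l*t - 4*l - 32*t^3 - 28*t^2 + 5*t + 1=l^2*(20*t - 10) + l*(-12*t^2 - 42*t + 24) - 32*t^3 + 176*t^2 - 208*t + 64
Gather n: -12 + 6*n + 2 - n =5*n - 10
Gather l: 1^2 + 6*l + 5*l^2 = 5*l^2 + 6*l + 1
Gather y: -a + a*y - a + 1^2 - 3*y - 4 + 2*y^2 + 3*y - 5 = a*y - 2*a + 2*y^2 - 8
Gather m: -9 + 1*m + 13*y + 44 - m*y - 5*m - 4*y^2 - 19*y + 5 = m*(-y - 4) - 4*y^2 - 6*y + 40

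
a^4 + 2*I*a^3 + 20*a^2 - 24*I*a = a*(a - 2*I)^2*(a + 6*I)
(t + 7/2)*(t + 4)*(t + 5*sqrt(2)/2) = t^3 + 5*sqrt(2)*t^2/2 + 15*t^2/2 + 14*t + 75*sqrt(2)*t/4 + 35*sqrt(2)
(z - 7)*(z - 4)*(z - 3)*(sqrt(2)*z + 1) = sqrt(2)*z^4 - 14*sqrt(2)*z^3 + z^3 - 14*z^2 + 61*sqrt(2)*z^2 - 84*sqrt(2)*z + 61*z - 84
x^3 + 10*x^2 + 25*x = x*(x + 5)^2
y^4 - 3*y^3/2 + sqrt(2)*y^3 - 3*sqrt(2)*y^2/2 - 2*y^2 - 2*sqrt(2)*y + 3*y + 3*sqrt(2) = (y - 3/2)*(y - sqrt(2))*(y + sqrt(2))^2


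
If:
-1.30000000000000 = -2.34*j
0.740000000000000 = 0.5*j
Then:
No Solution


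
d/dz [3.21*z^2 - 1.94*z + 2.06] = 6.42*z - 1.94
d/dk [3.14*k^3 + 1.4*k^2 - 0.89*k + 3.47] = 9.42*k^2 + 2.8*k - 0.89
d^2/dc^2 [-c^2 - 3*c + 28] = -2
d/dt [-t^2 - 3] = -2*t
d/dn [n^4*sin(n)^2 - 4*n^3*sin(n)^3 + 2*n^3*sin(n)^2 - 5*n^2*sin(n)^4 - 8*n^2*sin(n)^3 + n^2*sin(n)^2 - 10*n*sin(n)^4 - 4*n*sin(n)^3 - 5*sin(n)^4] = 2*(n^4*cos(n) + 2*n^3*sin(n) - 3*n^3*sin(2*n) + 2*n^3*cos(n) - 10*n^2*sin(n)^2*cos(n) - 6*n^2*sin(n)^2 + 3*n^2*sin(n) - 6*n^2*sin(2*n) + n^2*cos(n) - 5*n*sin(n)^3 - 20*n*sin(n)^2*cos(n) - 8*n*sin(n)^2 + n*sin(n) - 3*n*sin(2*n) - 5*sin(n)^3 - 10*sin(n)^2*cos(n) - 2*sin(n)^2)*sin(n)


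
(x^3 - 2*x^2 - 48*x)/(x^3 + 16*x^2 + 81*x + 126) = x*(x - 8)/(x^2 + 10*x + 21)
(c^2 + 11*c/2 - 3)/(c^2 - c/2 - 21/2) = (-2*c^2 - 11*c + 6)/(-2*c^2 + c + 21)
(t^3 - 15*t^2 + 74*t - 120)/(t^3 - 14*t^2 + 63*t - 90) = (t - 4)/(t - 3)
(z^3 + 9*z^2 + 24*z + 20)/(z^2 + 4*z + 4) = z + 5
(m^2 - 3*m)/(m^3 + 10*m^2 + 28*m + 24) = m*(m - 3)/(m^3 + 10*m^2 + 28*m + 24)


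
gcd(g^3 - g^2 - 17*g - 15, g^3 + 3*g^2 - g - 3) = g^2 + 4*g + 3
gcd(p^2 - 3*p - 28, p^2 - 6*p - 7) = p - 7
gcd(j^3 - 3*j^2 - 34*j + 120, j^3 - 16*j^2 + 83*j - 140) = j^2 - 9*j + 20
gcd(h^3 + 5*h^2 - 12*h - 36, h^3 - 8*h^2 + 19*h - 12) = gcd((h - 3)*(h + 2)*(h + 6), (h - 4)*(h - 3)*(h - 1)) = h - 3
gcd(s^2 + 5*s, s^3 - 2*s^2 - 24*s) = s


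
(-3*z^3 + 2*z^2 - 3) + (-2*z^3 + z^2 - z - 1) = -5*z^3 + 3*z^2 - z - 4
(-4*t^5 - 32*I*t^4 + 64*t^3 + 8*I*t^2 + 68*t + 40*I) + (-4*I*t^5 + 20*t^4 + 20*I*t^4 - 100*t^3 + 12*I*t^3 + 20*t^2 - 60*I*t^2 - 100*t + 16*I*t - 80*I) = -4*t^5 - 4*I*t^5 + 20*t^4 - 12*I*t^4 - 36*t^3 + 12*I*t^3 + 20*t^2 - 52*I*t^2 - 32*t + 16*I*t - 40*I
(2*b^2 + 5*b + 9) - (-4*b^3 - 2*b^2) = 4*b^3 + 4*b^2 + 5*b + 9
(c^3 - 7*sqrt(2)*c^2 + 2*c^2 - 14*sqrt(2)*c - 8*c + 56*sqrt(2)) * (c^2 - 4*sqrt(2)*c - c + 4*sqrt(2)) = c^5 - 11*sqrt(2)*c^4 + c^4 - 11*sqrt(2)*c^3 + 46*c^3 + 64*c^2 + 110*sqrt(2)*c^2 - 560*c - 88*sqrt(2)*c + 448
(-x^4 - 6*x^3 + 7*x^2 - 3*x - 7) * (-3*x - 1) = 3*x^5 + 19*x^4 - 15*x^3 + 2*x^2 + 24*x + 7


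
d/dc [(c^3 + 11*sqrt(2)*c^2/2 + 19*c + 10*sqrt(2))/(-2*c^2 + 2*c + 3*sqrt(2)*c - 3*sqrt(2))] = (-2*c^4 + 4*c^3 + 6*sqrt(2)*c^3 + 2*sqrt(2)*c^2 + 71*c^2 - 66*c + 40*sqrt(2)*c - 77*sqrt(2) - 60)/(2*(2*c^4 - 6*sqrt(2)*c^3 - 4*c^3 + 11*c^2 + 12*sqrt(2)*c^2 - 18*c - 6*sqrt(2)*c + 9))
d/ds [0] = 0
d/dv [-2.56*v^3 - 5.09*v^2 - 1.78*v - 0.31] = -7.68*v^2 - 10.18*v - 1.78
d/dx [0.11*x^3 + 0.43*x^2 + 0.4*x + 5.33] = 0.33*x^2 + 0.86*x + 0.4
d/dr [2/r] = -2/r^2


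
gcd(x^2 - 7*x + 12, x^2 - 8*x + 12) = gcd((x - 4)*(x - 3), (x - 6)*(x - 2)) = 1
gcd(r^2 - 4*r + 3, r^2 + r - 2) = r - 1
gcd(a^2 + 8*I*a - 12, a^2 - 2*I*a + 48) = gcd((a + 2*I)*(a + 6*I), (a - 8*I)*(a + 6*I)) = a + 6*I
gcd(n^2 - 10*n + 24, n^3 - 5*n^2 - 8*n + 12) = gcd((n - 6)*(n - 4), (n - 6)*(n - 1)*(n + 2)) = n - 6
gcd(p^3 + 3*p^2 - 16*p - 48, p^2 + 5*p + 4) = p + 4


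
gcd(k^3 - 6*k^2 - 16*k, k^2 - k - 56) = k - 8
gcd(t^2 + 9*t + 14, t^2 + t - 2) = t + 2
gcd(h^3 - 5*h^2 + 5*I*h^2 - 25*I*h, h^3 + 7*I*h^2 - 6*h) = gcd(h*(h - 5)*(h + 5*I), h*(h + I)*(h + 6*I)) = h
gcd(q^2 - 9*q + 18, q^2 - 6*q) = q - 6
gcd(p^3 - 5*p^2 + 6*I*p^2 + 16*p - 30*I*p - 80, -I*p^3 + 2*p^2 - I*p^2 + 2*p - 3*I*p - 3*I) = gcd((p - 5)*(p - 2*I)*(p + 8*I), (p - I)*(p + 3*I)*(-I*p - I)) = 1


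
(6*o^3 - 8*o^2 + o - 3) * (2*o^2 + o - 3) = 12*o^5 - 10*o^4 - 24*o^3 + 19*o^2 - 6*o + 9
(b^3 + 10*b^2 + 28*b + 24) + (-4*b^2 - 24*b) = b^3 + 6*b^2 + 4*b + 24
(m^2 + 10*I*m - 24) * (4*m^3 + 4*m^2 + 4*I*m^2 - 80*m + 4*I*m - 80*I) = 4*m^5 + 4*m^4 + 44*I*m^4 - 216*m^3 + 44*I*m^3 - 136*m^2 - 976*I*m^2 + 2720*m - 96*I*m + 1920*I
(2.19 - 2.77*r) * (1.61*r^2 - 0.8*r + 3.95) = -4.4597*r^3 + 5.7419*r^2 - 12.6935*r + 8.6505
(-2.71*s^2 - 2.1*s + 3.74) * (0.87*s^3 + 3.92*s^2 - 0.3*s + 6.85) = -2.3577*s^5 - 12.4502*s^4 - 4.1652*s^3 - 3.2727*s^2 - 15.507*s + 25.619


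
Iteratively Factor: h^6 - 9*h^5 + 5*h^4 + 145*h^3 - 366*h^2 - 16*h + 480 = (h + 1)*(h^5 - 10*h^4 + 15*h^3 + 130*h^2 - 496*h + 480) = (h - 5)*(h + 1)*(h^4 - 5*h^3 - 10*h^2 + 80*h - 96) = (h - 5)*(h - 3)*(h + 1)*(h^3 - 2*h^2 - 16*h + 32) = (h - 5)*(h - 3)*(h - 2)*(h + 1)*(h^2 - 16) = (h - 5)*(h - 3)*(h - 2)*(h + 1)*(h + 4)*(h - 4)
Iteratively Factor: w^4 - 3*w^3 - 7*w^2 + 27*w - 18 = (w - 2)*(w^3 - w^2 - 9*w + 9) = (w - 3)*(w - 2)*(w^2 + 2*w - 3) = (w - 3)*(w - 2)*(w + 3)*(w - 1)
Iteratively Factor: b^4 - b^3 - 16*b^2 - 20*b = (b + 2)*(b^3 - 3*b^2 - 10*b) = (b - 5)*(b + 2)*(b^2 + 2*b) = (b - 5)*(b + 2)^2*(b)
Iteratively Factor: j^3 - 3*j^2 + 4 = (j + 1)*(j^2 - 4*j + 4) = (j - 2)*(j + 1)*(j - 2)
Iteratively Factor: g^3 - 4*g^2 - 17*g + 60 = (g + 4)*(g^2 - 8*g + 15) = (g - 3)*(g + 4)*(g - 5)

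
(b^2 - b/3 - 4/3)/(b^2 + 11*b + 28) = (3*b^2 - b - 4)/(3*(b^2 + 11*b + 28))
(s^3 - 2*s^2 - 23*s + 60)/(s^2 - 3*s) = s + 1 - 20/s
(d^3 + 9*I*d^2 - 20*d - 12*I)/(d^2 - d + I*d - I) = (d^2 + 8*I*d - 12)/(d - 1)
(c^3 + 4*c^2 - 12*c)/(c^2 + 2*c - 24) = c*(c - 2)/(c - 4)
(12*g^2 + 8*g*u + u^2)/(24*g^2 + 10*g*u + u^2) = (2*g + u)/(4*g + u)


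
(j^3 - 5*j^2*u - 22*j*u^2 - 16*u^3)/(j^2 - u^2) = (-j^2 + 6*j*u + 16*u^2)/(-j + u)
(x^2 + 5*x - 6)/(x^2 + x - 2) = (x + 6)/(x + 2)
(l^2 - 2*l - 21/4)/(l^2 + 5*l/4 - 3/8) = 2*(2*l - 7)/(4*l - 1)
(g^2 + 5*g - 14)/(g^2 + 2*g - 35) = (g - 2)/(g - 5)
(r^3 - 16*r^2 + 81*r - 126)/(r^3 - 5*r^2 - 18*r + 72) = (r - 7)/(r + 4)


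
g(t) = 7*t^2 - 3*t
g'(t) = 14*t - 3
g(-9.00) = 594.00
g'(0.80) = 8.20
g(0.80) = 2.08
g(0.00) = 0.00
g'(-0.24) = -6.36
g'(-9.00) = -129.00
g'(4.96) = 66.44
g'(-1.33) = -21.62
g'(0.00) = -3.00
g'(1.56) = 18.84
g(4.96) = 157.33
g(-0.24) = 1.12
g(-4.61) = 162.59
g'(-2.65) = -40.10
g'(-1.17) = -19.38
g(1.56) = 12.36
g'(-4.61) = -67.54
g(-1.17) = 13.09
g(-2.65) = 57.11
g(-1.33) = 16.37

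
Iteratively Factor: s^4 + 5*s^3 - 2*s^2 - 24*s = (s - 2)*(s^3 + 7*s^2 + 12*s) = (s - 2)*(s + 4)*(s^2 + 3*s) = s*(s - 2)*(s + 4)*(s + 3)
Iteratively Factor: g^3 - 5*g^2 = (g)*(g^2 - 5*g) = g*(g - 5)*(g)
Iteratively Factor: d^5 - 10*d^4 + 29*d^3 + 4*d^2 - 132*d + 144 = (d + 2)*(d^4 - 12*d^3 + 53*d^2 - 102*d + 72) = (d - 2)*(d + 2)*(d^3 - 10*d^2 + 33*d - 36) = (d - 4)*(d - 2)*(d + 2)*(d^2 - 6*d + 9) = (d - 4)*(d - 3)*(d - 2)*(d + 2)*(d - 3)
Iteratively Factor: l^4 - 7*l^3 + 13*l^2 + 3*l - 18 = (l - 3)*(l^3 - 4*l^2 + l + 6) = (l - 3)*(l + 1)*(l^2 - 5*l + 6) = (l - 3)*(l - 2)*(l + 1)*(l - 3)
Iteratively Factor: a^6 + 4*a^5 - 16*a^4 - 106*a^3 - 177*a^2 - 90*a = (a + 3)*(a^5 + a^4 - 19*a^3 - 49*a^2 - 30*a) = (a + 2)*(a + 3)*(a^4 - a^3 - 17*a^2 - 15*a) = (a + 2)*(a + 3)^2*(a^3 - 4*a^2 - 5*a) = (a + 1)*(a + 2)*(a + 3)^2*(a^2 - 5*a) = a*(a + 1)*(a + 2)*(a + 3)^2*(a - 5)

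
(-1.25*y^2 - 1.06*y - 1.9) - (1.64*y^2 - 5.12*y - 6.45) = -2.89*y^2 + 4.06*y + 4.55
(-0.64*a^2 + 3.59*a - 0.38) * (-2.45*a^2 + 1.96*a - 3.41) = 1.568*a^4 - 10.0499*a^3 + 10.1498*a^2 - 12.9867*a + 1.2958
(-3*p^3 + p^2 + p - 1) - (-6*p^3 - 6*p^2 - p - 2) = 3*p^3 + 7*p^2 + 2*p + 1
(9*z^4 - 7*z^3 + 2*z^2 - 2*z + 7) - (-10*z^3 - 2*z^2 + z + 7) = 9*z^4 + 3*z^3 + 4*z^2 - 3*z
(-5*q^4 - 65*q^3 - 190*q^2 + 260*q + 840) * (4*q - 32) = -20*q^5 - 100*q^4 + 1320*q^3 + 7120*q^2 - 4960*q - 26880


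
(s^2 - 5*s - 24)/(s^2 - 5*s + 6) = (s^2 - 5*s - 24)/(s^2 - 5*s + 6)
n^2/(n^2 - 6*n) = n/(n - 6)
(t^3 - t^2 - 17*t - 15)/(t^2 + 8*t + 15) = (t^2 - 4*t - 5)/(t + 5)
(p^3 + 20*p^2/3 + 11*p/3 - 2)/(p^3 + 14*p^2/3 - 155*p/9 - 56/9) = 3*(3*p^3 + 20*p^2 + 11*p - 6)/(9*p^3 + 42*p^2 - 155*p - 56)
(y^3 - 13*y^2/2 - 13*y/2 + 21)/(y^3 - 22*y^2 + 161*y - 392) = (y^2 + y/2 - 3)/(y^2 - 15*y + 56)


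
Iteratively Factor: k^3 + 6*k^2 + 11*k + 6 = (k + 1)*(k^2 + 5*k + 6) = (k + 1)*(k + 3)*(k + 2)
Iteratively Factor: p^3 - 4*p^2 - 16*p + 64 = (p - 4)*(p^2 - 16) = (p - 4)^2*(p + 4)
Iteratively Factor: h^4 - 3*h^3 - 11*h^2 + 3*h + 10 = (h + 1)*(h^3 - 4*h^2 - 7*h + 10) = (h - 5)*(h + 1)*(h^2 + h - 2) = (h - 5)*(h + 1)*(h + 2)*(h - 1)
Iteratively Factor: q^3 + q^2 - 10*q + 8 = (q - 2)*(q^2 + 3*q - 4) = (q - 2)*(q + 4)*(q - 1)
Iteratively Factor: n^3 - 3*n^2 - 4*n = (n + 1)*(n^2 - 4*n) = n*(n + 1)*(n - 4)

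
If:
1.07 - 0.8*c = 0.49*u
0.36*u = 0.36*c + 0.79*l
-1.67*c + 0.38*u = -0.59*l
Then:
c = 0.47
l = 0.43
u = 1.41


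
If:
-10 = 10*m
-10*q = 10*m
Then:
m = -1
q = 1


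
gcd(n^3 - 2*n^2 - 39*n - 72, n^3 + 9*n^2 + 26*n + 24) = n + 3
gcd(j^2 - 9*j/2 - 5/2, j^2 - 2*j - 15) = j - 5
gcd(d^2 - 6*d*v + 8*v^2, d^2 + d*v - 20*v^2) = -d + 4*v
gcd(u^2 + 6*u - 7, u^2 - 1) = u - 1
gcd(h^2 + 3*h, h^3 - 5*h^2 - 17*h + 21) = h + 3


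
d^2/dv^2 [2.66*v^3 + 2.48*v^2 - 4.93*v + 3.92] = 15.96*v + 4.96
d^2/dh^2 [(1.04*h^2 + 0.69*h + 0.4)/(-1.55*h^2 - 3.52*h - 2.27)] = (-3.5527136788005e-15*h^4 + 8.03303*h^3 + 16.18944*h^2 + 1.47219*h - 6.7888)/(3.723875*h^6 + 25.3704*h^5 + 73.976385*h^4 + 117.924928*h^3 + 108.339609*h^2 + 54.414624*h + 11.697083)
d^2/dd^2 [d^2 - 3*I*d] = 2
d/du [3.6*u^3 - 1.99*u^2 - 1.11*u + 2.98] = 10.8*u^2 - 3.98*u - 1.11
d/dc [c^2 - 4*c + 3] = 2*c - 4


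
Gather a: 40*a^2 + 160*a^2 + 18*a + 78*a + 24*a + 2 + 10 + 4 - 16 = 200*a^2 + 120*a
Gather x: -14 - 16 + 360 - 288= 42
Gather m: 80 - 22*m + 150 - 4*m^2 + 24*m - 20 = -4*m^2 + 2*m + 210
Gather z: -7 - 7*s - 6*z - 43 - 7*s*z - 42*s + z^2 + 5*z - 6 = -49*s + z^2 + z*(-7*s - 1) - 56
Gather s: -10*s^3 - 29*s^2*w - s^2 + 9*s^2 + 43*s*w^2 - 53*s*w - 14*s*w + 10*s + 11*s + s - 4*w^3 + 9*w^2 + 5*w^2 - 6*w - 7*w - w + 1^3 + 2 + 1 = -10*s^3 + s^2*(8 - 29*w) + s*(43*w^2 - 67*w + 22) - 4*w^3 + 14*w^2 - 14*w + 4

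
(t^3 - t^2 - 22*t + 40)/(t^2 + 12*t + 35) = (t^2 - 6*t + 8)/(t + 7)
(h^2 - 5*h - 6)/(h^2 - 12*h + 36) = (h + 1)/(h - 6)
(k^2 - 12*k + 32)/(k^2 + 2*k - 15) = (k^2 - 12*k + 32)/(k^2 + 2*k - 15)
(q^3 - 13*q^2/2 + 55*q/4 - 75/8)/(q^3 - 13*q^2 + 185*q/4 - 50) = (q - 3/2)/(q - 8)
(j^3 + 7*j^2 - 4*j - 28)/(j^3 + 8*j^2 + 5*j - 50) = (j^2 + 9*j + 14)/(j^2 + 10*j + 25)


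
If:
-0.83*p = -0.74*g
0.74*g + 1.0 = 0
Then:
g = -1.35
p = -1.20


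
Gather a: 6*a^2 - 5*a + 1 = 6*a^2 - 5*a + 1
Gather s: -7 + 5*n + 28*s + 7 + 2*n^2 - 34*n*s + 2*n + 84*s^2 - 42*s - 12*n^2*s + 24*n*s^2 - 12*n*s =2*n^2 + 7*n + s^2*(24*n + 84) + s*(-12*n^2 - 46*n - 14)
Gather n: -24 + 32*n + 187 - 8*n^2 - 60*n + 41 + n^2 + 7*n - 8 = -7*n^2 - 21*n + 196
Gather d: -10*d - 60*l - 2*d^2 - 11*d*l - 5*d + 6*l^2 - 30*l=-2*d^2 + d*(-11*l - 15) + 6*l^2 - 90*l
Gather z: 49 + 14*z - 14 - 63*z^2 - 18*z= -63*z^2 - 4*z + 35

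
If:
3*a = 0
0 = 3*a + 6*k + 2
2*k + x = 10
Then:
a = 0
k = -1/3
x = 32/3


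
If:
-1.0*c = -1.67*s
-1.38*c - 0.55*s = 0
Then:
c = 0.00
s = 0.00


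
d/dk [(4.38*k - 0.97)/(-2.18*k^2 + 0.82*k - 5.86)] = (9.5484*k^2 - 4.2292*k - 24.8714)/(4.7524*k^4 - 3.5752*k^3 + 26.222*k^2 - 9.6104*k + 34.3396)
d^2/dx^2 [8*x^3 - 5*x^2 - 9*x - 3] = 48*x - 10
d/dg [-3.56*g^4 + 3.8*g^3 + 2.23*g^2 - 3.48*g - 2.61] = -14.24*g^3 + 11.4*g^2 + 4.46*g - 3.48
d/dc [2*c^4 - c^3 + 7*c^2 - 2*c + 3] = 8*c^3 - 3*c^2 + 14*c - 2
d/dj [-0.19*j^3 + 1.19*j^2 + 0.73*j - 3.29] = -0.57*j^2 + 2.38*j + 0.73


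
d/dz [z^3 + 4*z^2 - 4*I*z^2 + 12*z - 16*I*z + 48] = 3*z^2 + 8*z*(1 - I) + 12 - 16*I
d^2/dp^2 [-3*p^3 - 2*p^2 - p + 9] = -18*p - 4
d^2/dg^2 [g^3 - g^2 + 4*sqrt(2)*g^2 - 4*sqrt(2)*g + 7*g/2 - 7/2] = 6*g - 2 + 8*sqrt(2)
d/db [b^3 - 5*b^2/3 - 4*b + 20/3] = 3*b^2 - 10*b/3 - 4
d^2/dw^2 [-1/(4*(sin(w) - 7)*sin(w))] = (4*sin(w) - 21 + 43/sin(w) + 42/sin(w)^2 - 98/sin(w)^3)/(4*(sin(w) - 7)^3)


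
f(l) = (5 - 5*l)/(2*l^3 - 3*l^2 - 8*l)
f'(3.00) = 29.44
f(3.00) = -3.33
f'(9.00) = 0.01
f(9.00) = -0.03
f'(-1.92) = -3.35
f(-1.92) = -1.48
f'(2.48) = 2.35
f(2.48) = 0.95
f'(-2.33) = -1.00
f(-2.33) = -0.73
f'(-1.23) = -40.96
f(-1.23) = 7.06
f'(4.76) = 0.11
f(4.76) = -0.17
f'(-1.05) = -8.33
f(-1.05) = 3.69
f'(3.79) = 0.47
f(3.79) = -0.39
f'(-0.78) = -1.69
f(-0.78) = 2.57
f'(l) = (5 - 5*l)*(-6*l^2 + 6*l + 8)/(2*l^3 - 3*l^2 - 8*l)^2 - 5/(2*l^3 - 3*l^2 - 8*l)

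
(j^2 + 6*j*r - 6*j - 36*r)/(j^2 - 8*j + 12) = (j + 6*r)/(j - 2)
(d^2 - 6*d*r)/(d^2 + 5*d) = (d - 6*r)/(d + 5)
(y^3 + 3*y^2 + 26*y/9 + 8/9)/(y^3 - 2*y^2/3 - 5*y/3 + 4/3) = (3*y^2 + 5*y + 2)/(3*(y^2 - 2*y + 1))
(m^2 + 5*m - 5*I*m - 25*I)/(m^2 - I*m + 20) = (m + 5)/(m + 4*I)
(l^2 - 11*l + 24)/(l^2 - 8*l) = (l - 3)/l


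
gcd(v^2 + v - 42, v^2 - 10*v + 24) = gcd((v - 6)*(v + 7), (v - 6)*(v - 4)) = v - 6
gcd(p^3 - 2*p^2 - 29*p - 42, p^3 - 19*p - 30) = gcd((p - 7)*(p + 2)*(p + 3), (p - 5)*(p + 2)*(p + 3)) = p^2 + 5*p + 6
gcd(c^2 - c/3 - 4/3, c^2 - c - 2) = c + 1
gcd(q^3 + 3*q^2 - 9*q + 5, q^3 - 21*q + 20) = q^2 + 4*q - 5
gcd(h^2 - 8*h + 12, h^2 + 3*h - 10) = h - 2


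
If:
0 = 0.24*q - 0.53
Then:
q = 2.21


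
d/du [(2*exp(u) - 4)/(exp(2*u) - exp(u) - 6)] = 2*(-(exp(u) - 2)*(2*exp(u) - 1) + exp(2*u) - exp(u) - 6)*exp(u)/(-exp(2*u) + exp(u) + 6)^2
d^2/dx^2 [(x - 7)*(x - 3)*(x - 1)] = 6*x - 22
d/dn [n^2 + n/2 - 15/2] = 2*n + 1/2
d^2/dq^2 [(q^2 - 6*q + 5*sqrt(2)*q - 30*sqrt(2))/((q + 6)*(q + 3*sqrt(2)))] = 4*(-6*q^3 + sqrt(2)*q^3 - 72*sqrt(2)*q^2 - 540*q - 108*sqrt(2)*q - 756*sqrt(2) - 432)/(q^6 + 9*sqrt(2)*q^5 + 18*q^5 + 162*q^4 + 162*sqrt(2)*q^4 + 1188*q^3 + 1026*sqrt(2)*q^3 + 2916*sqrt(2)*q^2 + 5832*q^2 + 5832*sqrt(2)*q + 11664*q + 11664*sqrt(2))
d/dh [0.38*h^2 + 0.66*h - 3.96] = 0.76*h + 0.66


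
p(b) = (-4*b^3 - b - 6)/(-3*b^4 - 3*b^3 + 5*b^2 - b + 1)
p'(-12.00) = -0.01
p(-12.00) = -0.12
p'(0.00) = -7.00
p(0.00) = -6.00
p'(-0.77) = -2.75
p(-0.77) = -0.67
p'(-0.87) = -2.32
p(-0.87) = -0.42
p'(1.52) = -2.51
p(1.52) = 1.39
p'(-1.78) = -19.88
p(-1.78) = 3.38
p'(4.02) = -0.08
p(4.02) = 0.30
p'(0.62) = -11.39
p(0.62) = -6.62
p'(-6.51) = -0.05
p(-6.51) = -0.25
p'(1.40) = -4.07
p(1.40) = 1.77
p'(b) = (-12*b^2 - 1)/(-3*b^4 - 3*b^3 + 5*b^2 - b + 1) + (-4*b^3 - b - 6)*(12*b^3 + 9*b^2 - 10*b + 1)/(-3*b^4 - 3*b^3 + 5*b^2 - b + 1)^2 = (-12*b^6 - 29*b^4 - 70*b^3 - 61*b^2 + 60*b - 7)/(9*b^8 + 18*b^7 - 21*b^6 - 24*b^5 + 25*b^4 - 16*b^3 + 11*b^2 - 2*b + 1)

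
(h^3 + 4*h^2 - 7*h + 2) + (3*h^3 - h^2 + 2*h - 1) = 4*h^3 + 3*h^2 - 5*h + 1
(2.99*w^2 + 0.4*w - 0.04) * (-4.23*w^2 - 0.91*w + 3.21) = -12.6477*w^4 - 4.4129*w^3 + 9.4031*w^2 + 1.3204*w - 0.1284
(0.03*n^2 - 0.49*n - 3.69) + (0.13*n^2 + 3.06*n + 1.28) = 0.16*n^2 + 2.57*n - 2.41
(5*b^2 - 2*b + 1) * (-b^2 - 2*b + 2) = -5*b^4 - 8*b^3 + 13*b^2 - 6*b + 2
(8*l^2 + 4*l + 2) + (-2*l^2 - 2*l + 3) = 6*l^2 + 2*l + 5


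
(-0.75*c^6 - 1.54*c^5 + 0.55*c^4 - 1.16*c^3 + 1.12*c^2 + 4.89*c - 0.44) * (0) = 0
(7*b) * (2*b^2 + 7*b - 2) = 14*b^3 + 49*b^2 - 14*b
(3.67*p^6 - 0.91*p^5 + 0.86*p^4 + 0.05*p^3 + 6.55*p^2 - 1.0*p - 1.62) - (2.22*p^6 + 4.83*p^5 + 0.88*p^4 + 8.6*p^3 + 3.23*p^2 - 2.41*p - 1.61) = 1.45*p^6 - 5.74*p^5 - 0.02*p^4 - 8.55*p^3 + 3.32*p^2 + 1.41*p - 0.01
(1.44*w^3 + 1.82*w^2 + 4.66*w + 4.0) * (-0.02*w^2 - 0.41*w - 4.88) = -0.0288*w^5 - 0.6268*w^4 - 7.8666*w^3 - 10.8722*w^2 - 24.3808*w - 19.52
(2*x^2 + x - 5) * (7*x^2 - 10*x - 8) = 14*x^4 - 13*x^3 - 61*x^2 + 42*x + 40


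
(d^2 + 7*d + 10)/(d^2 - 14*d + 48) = (d^2 + 7*d + 10)/(d^2 - 14*d + 48)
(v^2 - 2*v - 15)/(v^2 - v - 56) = (-v^2 + 2*v + 15)/(-v^2 + v + 56)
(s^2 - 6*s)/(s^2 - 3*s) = (s - 6)/(s - 3)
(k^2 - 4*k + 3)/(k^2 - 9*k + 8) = (k - 3)/(k - 8)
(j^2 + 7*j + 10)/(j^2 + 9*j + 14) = (j + 5)/(j + 7)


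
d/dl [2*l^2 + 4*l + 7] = 4*l + 4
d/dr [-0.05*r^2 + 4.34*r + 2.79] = 4.34 - 0.1*r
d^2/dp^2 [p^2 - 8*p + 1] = 2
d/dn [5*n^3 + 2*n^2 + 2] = n*(15*n + 4)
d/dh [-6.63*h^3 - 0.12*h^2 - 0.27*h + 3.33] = -19.89*h^2 - 0.24*h - 0.27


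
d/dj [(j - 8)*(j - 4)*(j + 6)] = 3*j^2 - 12*j - 40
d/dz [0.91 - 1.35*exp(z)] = -1.35*exp(z)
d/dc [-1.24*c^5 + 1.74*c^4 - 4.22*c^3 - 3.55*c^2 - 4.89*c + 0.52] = -6.2*c^4 + 6.96*c^3 - 12.66*c^2 - 7.1*c - 4.89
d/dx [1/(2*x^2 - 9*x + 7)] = (9 - 4*x)/(2*x^2 - 9*x + 7)^2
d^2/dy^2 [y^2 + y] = 2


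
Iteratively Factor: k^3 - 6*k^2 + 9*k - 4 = (k - 4)*(k^2 - 2*k + 1) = (k - 4)*(k - 1)*(k - 1)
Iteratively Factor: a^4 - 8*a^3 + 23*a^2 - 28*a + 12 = (a - 2)*(a^3 - 6*a^2 + 11*a - 6) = (a - 2)*(a - 1)*(a^2 - 5*a + 6) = (a - 3)*(a - 2)*(a - 1)*(a - 2)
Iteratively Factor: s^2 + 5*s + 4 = (s + 4)*(s + 1)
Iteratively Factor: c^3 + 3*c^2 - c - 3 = (c + 3)*(c^2 - 1) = (c - 1)*(c + 3)*(c + 1)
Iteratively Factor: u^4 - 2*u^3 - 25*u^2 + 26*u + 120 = (u - 5)*(u^3 + 3*u^2 - 10*u - 24) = (u - 5)*(u + 2)*(u^2 + u - 12) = (u - 5)*(u - 3)*(u + 2)*(u + 4)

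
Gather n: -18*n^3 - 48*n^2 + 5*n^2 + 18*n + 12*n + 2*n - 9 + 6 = -18*n^3 - 43*n^2 + 32*n - 3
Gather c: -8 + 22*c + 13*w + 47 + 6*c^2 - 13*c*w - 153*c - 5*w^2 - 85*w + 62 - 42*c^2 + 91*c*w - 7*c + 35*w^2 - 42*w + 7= -36*c^2 + c*(78*w - 138) + 30*w^2 - 114*w + 108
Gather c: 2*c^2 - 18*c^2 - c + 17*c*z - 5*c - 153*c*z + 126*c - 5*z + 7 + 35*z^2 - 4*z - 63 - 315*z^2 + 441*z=-16*c^2 + c*(120 - 136*z) - 280*z^2 + 432*z - 56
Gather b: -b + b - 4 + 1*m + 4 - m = 0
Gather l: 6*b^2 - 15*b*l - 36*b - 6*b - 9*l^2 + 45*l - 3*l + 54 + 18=6*b^2 - 42*b - 9*l^2 + l*(42 - 15*b) + 72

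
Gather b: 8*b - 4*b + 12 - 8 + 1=4*b + 5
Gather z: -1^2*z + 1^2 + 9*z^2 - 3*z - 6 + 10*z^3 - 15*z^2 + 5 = 10*z^3 - 6*z^2 - 4*z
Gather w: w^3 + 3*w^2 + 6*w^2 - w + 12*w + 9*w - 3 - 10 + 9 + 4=w^3 + 9*w^2 + 20*w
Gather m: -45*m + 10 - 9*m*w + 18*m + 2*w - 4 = m*(-9*w - 27) + 2*w + 6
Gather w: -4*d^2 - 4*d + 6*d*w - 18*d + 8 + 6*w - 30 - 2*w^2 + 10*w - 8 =-4*d^2 - 22*d - 2*w^2 + w*(6*d + 16) - 30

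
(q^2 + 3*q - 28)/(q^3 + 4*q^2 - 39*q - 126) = (q - 4)/(q^2 - 3*q - 18)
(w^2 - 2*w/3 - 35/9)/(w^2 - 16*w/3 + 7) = (w + 5/3)/(w - 3)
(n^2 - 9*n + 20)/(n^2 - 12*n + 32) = (n - 5)/(n - 8)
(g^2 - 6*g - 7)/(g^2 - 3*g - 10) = (-g^2 + 6*g + 7)/(-g^2 + 3*g + 10)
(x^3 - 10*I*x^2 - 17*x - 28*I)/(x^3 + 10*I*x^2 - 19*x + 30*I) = (x^3 - 10*I*x^2 - 17*x - 28*I)/(x^3 + 10*I*x^2 - 19*x + 30*I)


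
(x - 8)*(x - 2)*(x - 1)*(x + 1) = x^4 - 10*x^3 + 15*x^2 + 10*x - 16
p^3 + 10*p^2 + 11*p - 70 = (p - 2)*(p + 5)*(p + 7)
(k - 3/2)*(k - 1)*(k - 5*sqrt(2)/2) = k^3 - 5*sqrt(2)*k^2/2 - 5*k^2/2 + 3*k/2 + 25*sqrt(2)*k/4 - 15*sqrt(2)/4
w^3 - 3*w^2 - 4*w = w*(w - 4)*(w + 1)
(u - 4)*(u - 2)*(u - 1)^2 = u^4 - 8*u^3 + 21*u^2 - 22*u + 8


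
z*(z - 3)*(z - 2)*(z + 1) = z^4 - 4*z^3 + z^2 + 6*z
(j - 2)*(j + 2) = j^2 - 4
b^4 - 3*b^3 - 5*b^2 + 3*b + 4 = (b - 4)*(b - 1)*(b + 1)^2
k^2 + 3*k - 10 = (k - 2)*(k + 5)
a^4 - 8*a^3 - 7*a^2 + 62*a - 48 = (a - 8)*(a - 2)*(a - 1)*(a + 3)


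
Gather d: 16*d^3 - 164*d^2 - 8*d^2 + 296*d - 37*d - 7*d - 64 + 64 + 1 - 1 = 16*d^3 - 172*d^2 + 252*d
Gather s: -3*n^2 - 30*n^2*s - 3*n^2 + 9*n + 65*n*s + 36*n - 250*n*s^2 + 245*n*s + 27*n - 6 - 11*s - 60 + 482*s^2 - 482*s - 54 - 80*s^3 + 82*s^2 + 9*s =-6*n^2 + 72*n - 80*s^3 + s^2*(564 - 250*n) + s*(-30*n^2 + 310*n - 484) - 120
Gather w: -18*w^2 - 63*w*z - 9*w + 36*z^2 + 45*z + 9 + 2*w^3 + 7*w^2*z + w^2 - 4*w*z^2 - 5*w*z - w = 2*w^3 + w^2*(7*z - 17) + w*(-4*z^2 - 68*z - 10) + 36*z^2 + 45*z + 9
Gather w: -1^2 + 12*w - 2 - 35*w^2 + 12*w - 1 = -35*w^2 + 24*w - 4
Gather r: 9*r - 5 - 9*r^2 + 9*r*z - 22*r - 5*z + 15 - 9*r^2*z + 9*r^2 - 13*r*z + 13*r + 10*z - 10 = -9*r^2*z - 4*r*z + 5*z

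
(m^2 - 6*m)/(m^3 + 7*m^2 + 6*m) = (m - 6)/(m^2 + 7*m + 6)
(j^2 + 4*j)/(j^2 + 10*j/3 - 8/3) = 3*j/(3*j - 2)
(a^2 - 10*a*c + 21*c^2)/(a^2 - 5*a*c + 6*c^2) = (a - 7*c)/(a - 2*c)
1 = 1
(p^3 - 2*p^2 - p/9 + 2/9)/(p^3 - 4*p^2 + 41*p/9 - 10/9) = (3*p + 1)/(3*p - 5)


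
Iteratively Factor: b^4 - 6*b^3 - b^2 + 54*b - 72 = (b - 3)*(b^3 - 3*b^2 - 10*b + 24) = (b - 3)*(b - 2)*(b^2 - b - 12) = (b - 4)*(b - 3)*(b - 2)*(b + 3)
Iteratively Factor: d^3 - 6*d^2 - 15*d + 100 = (d - 5)*(d^2 - d - 20) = (d - 5)^2*(d + 4)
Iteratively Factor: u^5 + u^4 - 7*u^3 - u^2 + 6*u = (u + 1)*(u^4 - 7*u^2 + 6*u) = (u - 1)*(u + 1)*(u^3 + u^2 - 6*u) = (u - 1)*(u + 1)*(u + 3)*(u^2 - 2*u) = (u - 2)*(u - 1)*(u + 1)*(u + 3)*(u)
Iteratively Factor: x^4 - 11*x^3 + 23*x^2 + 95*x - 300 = (x - 5)*(x^3 - 6*x^2 - 7*x + 60) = (x - 5)*(x - 4)*(x^2 - 2*x - 15) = (x - 5)^2*(x - 4)*(x + 3)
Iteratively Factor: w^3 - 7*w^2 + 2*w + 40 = (w - 5)*(w^2 - 2*w - 8) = (w - 5)*(w + 2)*(w - 4)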